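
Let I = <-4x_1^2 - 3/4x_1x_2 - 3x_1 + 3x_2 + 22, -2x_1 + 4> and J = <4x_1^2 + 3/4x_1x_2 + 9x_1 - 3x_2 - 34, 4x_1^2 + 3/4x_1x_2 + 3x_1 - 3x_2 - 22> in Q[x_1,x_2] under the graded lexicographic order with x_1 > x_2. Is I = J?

Two ideals are equal iff their reduced Gröbner bases coincide (the reduced basis is unique for a fixed ordering).
Buchberger on the first generating set:
f_1 = -4x_1^2 - 3/4x_1x_2 - 3x_1 + 3x_2 + 22, LT = x_1^2.
f_2 = -2x_1 + 4, LT = x_1.

S(f_1,f_2): lcm = x_1^2. S = 3/16x_1x_2 + 11/4x_1 - 3/4x_2 - 11/2.
  reduce S modulo (f_1, f_2):
  remainder -3/8x_2 ≠ 0; add g_3 = -3/8x_2 to the basis.

The other S-polynomials (S(f_1,g_3), S(f_2,g_3)) all reduce to 0 modulo the current basis, so we have a Gröbner basis.
Inter-reduce: drop elements whose leading term is divisible by another's, tail-reduce, and make monic.
Reduced Gröbner basis: {x_1 - 2, x_2}.

Buchberger on the second generating set:
h_1 = 4x_1^2 + 3/4x_1x_2 + 9x_1 - 3x_2 - 34, LT = x_1^2.
h_2 = 4x_1^2 + 3/4x_1x_2 + 3x_1 - 3x_2 - 22, LT = x_1^2.

S(h_1,h_2): lcm = x_1^2. S = 3/2x_1 - 3.
  reduce S modulo (h_1, h_2):
  remainder 3/2x_1 - 3 ≠ 0; add k_3 = 3/2x_1 - 3 to the basis.

S(h_1,k_3): lcm = x_1^2. S = 3/16x_1x_2 + 17/4x_1 - 3/4x_2 - 17/2.
  reduce S modulo (h_1, h_2, k_3):
  remainder -3/8x_2 ≠ 0; add k_4 = -3/8x_2 to the basis.

The other S-polynomials (S(h_2,k_3), S(h_1,k_4), S(h_2,k_4), S(k_3,k_4)) all reduce to 0 modulo the current basis, so we have a Gröbner basis.
Inter-reduce: drop elements whose leading term is divisible by another's, tail-reduce, and make monic.
Reduced Gröbner basis: {x_1 - 2, x_2}.

Same reduced basis, so the two generating sets span the same ideal.
The choice of monomial ordering does not affect the verdict — as long as both bases are computed under the same ordering, their equality decides ideal equality.

Yes, the ideals are equal.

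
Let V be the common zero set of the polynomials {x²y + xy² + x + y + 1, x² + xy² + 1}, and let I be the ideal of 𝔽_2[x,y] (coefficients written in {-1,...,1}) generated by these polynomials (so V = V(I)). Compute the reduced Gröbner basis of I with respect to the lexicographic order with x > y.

G = {x + y³ + 1, y⁶ + y⁵ + y²}

f_1 = x²y + xy² + x + y + 1, LT = x²y.
f_2 = x² + xy² + 1, LT = x².

S(f_1,f_2): lcm = x²y. S = xy³ + xy² + x + 1.
  reduce S modulo (f_1, f_2):
  remainder xy³ + xy² + x + 1 ≠ 0; add g_3 = xy³ + xy² + x + 1 to the basis.

S(f_1,g_3): lcm = x²y³. S = x²y² + x² + xy⁴ + xy² + x + y³ + y².
  reduce S modulo (f_1, f_2, g_3):
  remainder x + y³ + 1 ≠ 0; add g_4 = x + y³ + 1 to the basis.

S(g_3,g_4): lcm = xy³. S = xy² + x + y⁶ + y³ + 1.
  reduce S modulo (f_1, f_2, g_3, g_4):
  remainder y⁶ + y⁵ + y² ≠ 0; add g_5 = y⁶ + y⁵ + y² to the basis.

The other S-polynomials (S(f_2,g_3), S(f_1,g_4), S(f_2,g_4), S(f_1,g_5), S(f_2,g_5), S(g_3,g_5), S(g_4,g_5)) all reduce to 0 modulo the current basis, so we have a Gröbner basis.
Inter-reduce: drop elements whose leading term is divisible by another's, tail-reduce, and make monic.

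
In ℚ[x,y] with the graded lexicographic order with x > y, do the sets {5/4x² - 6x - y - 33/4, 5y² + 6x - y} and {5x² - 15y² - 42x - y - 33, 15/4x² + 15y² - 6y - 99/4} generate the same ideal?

Yes, the ideals are equal.

For a fixed monomial order, each ideal has a unique reduced Gröbner basis; comparing bases decides equality.
Buchberger on the first generating set:
f_1 = 5/4x² - 6x - y - 33/4, LT = x².
f_2 = 5y² + 6x - y, LT = y².

The S-polynomials (S(f_1,f_2)) all reduce to 0 modulo the current basis, so we have a Gröbner basis.
Inter-reduce: drop elements whose leading term is divisible by another's, tail-reduce, and make monic.
Reduced Gröbner basis: {x² - 24/5x - ⅘y - 33/5, y² + 6/5x - ⅕y}.

Buchberger on the second generating set:
h_1 = 5x² - 15y² - 42x - y - 33, LT = x².
h_2 = 15/4x² + 15y² - 6y - 99/4, LT = x².

S(h_1,h_2): lcm = x². S = -7y² - 42/5x + 7/5y.
  reduce S modulo (h_1, h_2):
  remainder -7y² - 42/5x + 7/5y ≠ 0; add k_3 = -7y² - 42/5x + 7/5y to the basis.

The other S-polynomials (S(h_1,k_3), S(h_2,k_3)) all reduce to 0 modulo the current basis, so we have a Gröbner basis.
Inter-reduce: drop elements whose leading term is divisible by another's, tail-reduce, and make monic.
Reduced Gröbner basis: {x² - 24/5x - ⅘y - 33/5, y² + 6/5x - ⅕y}.

These coincide, so the ideals are equal.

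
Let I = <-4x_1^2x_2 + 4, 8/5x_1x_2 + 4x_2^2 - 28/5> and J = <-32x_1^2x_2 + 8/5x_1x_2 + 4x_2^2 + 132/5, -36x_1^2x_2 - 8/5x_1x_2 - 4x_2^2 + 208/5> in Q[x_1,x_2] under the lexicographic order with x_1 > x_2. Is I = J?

Yes, the ideals are equal.

For a fixed monomial order, each ideal has a unique reduced Gröbner basis; comparing bases decides equality.
Buchberger on the first generating set:
f_1 = -4x_1^2x_2 + 4, LT = x_1^2x_2.
f_2 = 8/5x_1x_2 + 4x_2^2 - 28/5, LT = x_1x_2.

S(f_1,f_2): lcm = x_1^2x_2. S = -5/2x_1x_2^2 + 7/2x_1 - 1.
  leading term x_1x_2^2: subtract (-25/16x_2)·f_2 from -5/2x_1x_2^2 + 7/2x_1 - 1 → 7/2x_1 + 25/4x_2^3 - 35/4x_2 - 1
  leading term x_1: no divisor's leading term divides it; move 7/2x_1 to the remainder.
  leading term x_2^3: no divisor's leading term divides it; move 25/4x_2^3 to the remainder.
  leading term x_2: no divisor's leading term divides it; move -35/4x_2 to the remainder.
  leading term 1: no divisor's leading term divides it; move -1 to the remainder.
  remainder 7/2x_1 + 25/4x_2^3 - 35/4x_2 - 1 ≠ 0; add g_3 = 7/2x_1 + 25/4x_2^3 - 35/4x_2 - 1 to the basis.

S(f_1,g_3): lcm = x_1^2x_2. S = -25/14x_1x_2^4 + 5/2x_1x_2^2 + 2/7x_1x_2 - 1.
  leading term x_1x_2^4: subtract (-125/112x_2^3)·f_2 from -25/14x_1x_2^4 + 5/2x_1x_2^2 + 2/7x_1x_2 - 1 → 5/2x_1x_2^2 + 2/7x_1x_2 + 125/28x_2^5 - 25/4x_2^3 - 1
  leading term x_1x_2^2: subtract (25/16x_2)·f_2 from 5/2x_1x_2^2 + 2/7x_1x_2 + 125/28x_2^5 - 25/4x_2^3 - 1 → 2/7x_1x_2 + 125/28x_2^5 - 25/2x_2^3 + 35/4x_2 - 1
  leading term x_1x_2: subtract (5/28)·f_2 from 2/7x_1x_2 + 125/28x_2^5 - 25/2x_2^3 + 35/4x_2 - 1 → 125/28x_2^5 - 25/2x_2^3 - 5/7x_2^2 + 35/4x_2
  leading term x_2^5: no divisor's leading term divides it; move 125/28x_2^5 to the remainder.
  leading term x_2^3: no divisor's leading term divides it; move -25/2x_2^3 to the remainder.
  leading term x_2^2: no divisor's leading term divides it; move -5/7x_2^2 to the remainder.
  leading term x_2: no divisor's leading term divides it; move 35/4x_2 to the remainder.
  remainder 125/28x_2^5 - 25/2x_2^3 - 5/7x_2^2 + 35/4x_2 ≠ 0; add g_4 = 125/28x_2^5 - 25/2x_2^3 - 5/7x_2^2 + 35/4x_2 to the basis.

S(f_2,g_3): lcm = x_1x_2. S = -25/14x_2^4 + 5x_2^2 + 2/7x_2 - 7/2.
  leading term x_2^4: no divisor's leading term divides it; move -25/14x_2^4 to the remainder.
  leading term x_2^2: no divisor's leading term divides it; move 5x_2^2 to the remainder.
  leading term x_2: no divisor's leading term divides it; move 2/7x_2 to the remainder.
  leading term 1: no divisor's leading term divides it; move -7/2 to the remainder.
  remainder -25/14x_2^4 + 5x_2^2 + 2/7x_2 - 7/2 ≠ 0; add g_5 = -25/14x_2^4 + 5x_2^2 + 2/7x_2 - 7/2 to the basis.

The other S-polynomials (S(f_1,g_4), S(f_2,g_4), S(g_3,g_4), S(f_1,g_5), S(f_2,g_5), S(g_3,g_5), S(g_4,g_5)) all reduce to 0 modulo the current basis, so we have a Gröbner basis.
Inter-reduce: drop elements whose leading term is divisible by another's, tail-reduce, and make monic.
Reduced Gröbner basis: {x_1 + 25/14x_2^3 - 5/2x_2 - 2/7, x_2^4 - 14/5x_2^2 - 4/25x_2 + 49/25}.

Buchberger on the second generating set:
h_1 = -32x_1^2x_2 + 8/5x_1x_2 + 4x_2^2 + 132/5, LT = x_1^2x_2.
h_2 = -36x_1^2x_2 - 8/5x_1x_2 - 4x_2^2 + 208/5, LT = x_1^2x_2.

S(h_1,h_2): lcm = x_1^2x_2. S = -17/180x_1x_2 - 17/72x_2^2 + 119/360.
  leading term x_1x_2: no divisor's leading term divides it; move -17/180x_1x_2 to the remainder.
  leading term x_2^2: no divisor's leading term divides it; move -17/72x_2^2 to the remainder.
  leading term 1: no divisor's leading term divides it; move 119/360 to the remainder.
  remainder -17/180x_1x_2 - 17/72x_2^2 + 119/360 ≠ 0; add k_3 = -17/180x_1x_2 - 17/72x_2^2 + 119/360 to the basis.

S(h_1,k_3): lcm = x_1^2x_2. S = -5/2x_1x_2^2 - 1/20x_1x_2 + 7/2x_1 - 1/8x_2^2 - 33/40.
  leading term x_1x_2^2: subtract (450/17x_2)·k_3 from -5/2x_1x_2^2 - 1/20x_1x_2 + 7/2x_1 - 1/8x_2^2 - 33/40 → -1/20x_1x_2 + 7/2x_1 + 25/4x_2^3 - 1/8x_2^2 - 35/4x_2 - 33/40
  leading term x_1x_2: subtract (9/17)·k_3 from -1/20x_1x_2 + 7/2x_1 + 25/4x_2^3 - 1/8x_2^2 - 35/4x_2 - 33/40 → 7/2x_1 + 25/4x_2^3 - 35/4x_2 - 1
  leading term x_1: no divisor's leading term divides it; move 7/2x_1 to the remainder.
  leading term x_2^3: no divisor's leading term divides it; move 25/4x_2^3 to the remainder.
  leading term x_2: no divisor's leading term divides it; move -35/4x_2 to the remainder.
  leading term 1: no divisor's leading term divides it; move -1 to the remainder.
  remainder 7/2x_1 + 25/4x_2^3 - 35/4x_2 - 1 ≠ 0; add k_4 = 7/2x_1 + 25/4x_2^3 - 35/4x_2 - 1 to the basis.

S(h_1,k_4): lcm = x_1^2x_2. S = -25/14x_1x_2^4 + 5/2x_1x_2^2 + 33/140x_1x_2 - 1/8x_2^2 - 33/40.
  leading term x_1x_2^4: subtract (2250/119x_2^3)·k_3 from -25/14x_1x_2^4 + 5/2x_1x_2^2 + 33/140x_1x_2 - 1/8x_2^2 - 33/40 → 5/2x_1x_2^2 + 33/140x_1x_2 + 125/28x_2^5 - 25/4x_2^3 - 1/8x_2^2 - 33/40
  leading term x_1x_2^2: subtract (-450/17x_2)·k_3 from 5/2x_1x_2^2 + 33/140x_1x_2 + 125/28x_2^5 - 25/4x_2^3 - 1/8x_2^2 - 33/40 → 33/140x_1x_2 + 125/28x_2^5 - 25/2x_2^3 - 1/8x_2^2 + 35/4x_2 - 33/40
  leading term x_1x_2: subtract (-297/119)·k_3 from 33/140x_1x_2 + 125/28x_2^5 - 25/2x_2^3 - 1/8x_2^2 + 35/4x_2 - 33/40 → 125/28x_2^5 - 25/2x_2^3 - 5/7x_2^2 + 35/4x_2
  leading term x_2^5: no divisor's leading term divides it; move 125/28x_2^5 to the remainder.
  leading term x_2^3: no divisor's leading term divides it; move -25/2x_2^3 to the remainder.
  leading term x_2^2: no divisor's leading term divides it; move -5/7x_2^2 to the remainder.
  leading term x_2: no divisor's leading term divides it; move 35/4x_2 to the remainder.
  remainder 125/28x_2^5 - 25/2x_2^3 - 5/7x_2^2 + 35/4x_2 ≠ 0; add k_5 = 125/28x_2^5 - 25/2x_2^3 - 5/7x_2^2 + 35/4x_2 to the basis.

S(k_3,k_4): lcm = x_1x_2. S = -25/14x_2^4 + 5x_2^2 + 2/7x_2 - 7/2.
  leading term x_2^4: no divisor's leading term divides it; move -25/14x_2^4 to the remainder.
  leading term x_2^2: no divisor's leading term divides it; move 5x_2^2 to the remainder.
  leading term x_2: no divisor's leading term divides it; move 2/7x_2 to the remainder.
  leading term 1: no divisor's leading term divides it; move -7/2 to the remainder.
  remainder -25/14x_2^4 + 5x_2^2 + 2/7x_2 - 7/2 ≠ 0; add k_6 = -25/14x_2^4 + 5x_2^2 + 2/7x_2 - 7/2 to the basis.

The other S-polynomials (S(h_2,k_3), S(h_2,k_4), S(h_1,k_5), S(h_2,k_5), S(k_3,k_5), S(k_4,k_5), S(h_1,k_6), S(h_2,k_6), S(k_3,k_6), S(k_4,k_6), S(k_5,k_6)) all reduce to 0 modulo the current basis, so we have a Gröbner basis.
Inter-reduce: drop elements whose leading term is divisible by another's, tail-reduce, and make monic.
Reduced Gröbner basis: {x_1 + 25/14x_2^3 - 5/2x_2 - 2/7, x_2^4 - 14/5x_2^2 - 4/25x_2 + 49/25}.

These coincide, so the ideals are equal.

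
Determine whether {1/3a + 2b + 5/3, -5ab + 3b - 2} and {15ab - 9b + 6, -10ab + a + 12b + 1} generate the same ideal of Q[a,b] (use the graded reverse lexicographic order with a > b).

Equality of ideals is decidable: compute both reduced Gröbner bases (unique for the ordering) and check whether they agree.
Buchberger on the first generating set:
f_1 = 1/3a + 2b + 5/3, LT = a.
f_2 = -5ab + 3b - 2, LT = ab.

S(f_1,f_2): lcm = ab. S = 6b^2 + 28/5b - 2/5.
  leading term b^2: no divisor's leading term divides it; move 6b^2 to the remainder.
  leading term b: no divisor's leading term divides it; move 28/5b to the remainder.
  leading term 1: no divisor's leading term divides it; move -2/5 to the remainder.
  remainder 6b^2 + 28/5b - 2/5 ≠ 0; add g_3 = 6b^2 + 28/5b - 2/5 to the basis.

The other S-polynomials (S(f_1,g_3), S(f_2,g_3)) all reduce to 0 modulo the current basis, so we have a Gröbner basis.
Inter-reduce: drop elements whose leading term is divisible by another's, tail-reduce, and make monic.
Reduced Gröbner basis: {b^2 + 14/15b - 1/15, a + 6b + 5}.

Buchberger on the second generating set:
h_1 = 15ab - 9b + 6, LT = ab.
h_2 = -10ab + a + 12b + 1, LT = ab.

S(h_1,h_2): lcm = ab. S = 1/10a + 3/5b + 1/2.
  leading term a: no divisor's leading term divides it; move 1/10a to the remainder.
  leading term b: no divisor's leading term divides it; move 3/5b to the remainder.
  leading term 1: no divisor's leading term divides it; move 1/2 to the remainder.
  remainder 1/10a + 3/5b + 1/2 ≠ 0; add k_3 = 1/10a + 3/5b + 1/2 to the basis.

S(h_1,k_3): lcm = ab. S = -6b^2 - 28/5b + 2/5.
  leading term b^2: no divisor's leading term divides it; move -6b^2 to the remainder.
  leading term b: no divisor's leading term divides it; move -28/5b to the remainder.
  leading term 1: no divisor's leading term divides it; move 2/5 to the remainder.
  remainder -6b^2 - 28/5b + 2/5 ≠ 0; add k_4 = -6b^2 - 28/5b + 2/5 to the basis.

The other S-polynomials (S(h_2,k_3), S(h_1,k_4), S(h_2,k_4), S(k_3,k_4)) all reduce to 0 modulo the current basis, so we have a Gröbner basis.
Inter-reduce: drop elements whose leading term is divisible by another's, tail-reduce, and make monic.
Reduced Gröbner basis: {b^2 + 14/15b - 1/15, a + 6b + 5}.

The two bases agree; hence the ideals are identical.

Yes, the ideals are equal.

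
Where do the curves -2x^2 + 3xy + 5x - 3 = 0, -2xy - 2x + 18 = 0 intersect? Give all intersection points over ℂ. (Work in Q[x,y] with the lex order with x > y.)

{(-3, -4), (4, 5/4)}

Compute a lex Gröbner basis by Buchberger's algorithm.
f_1 = -2x^2 + 3xy + 5x - 3, LT = x^2.
f_2 = -2xy - 2x + 18, LT = xy.

S(f_1,f_2): lcm = x^2y. S = -x^2 - 3/2xy^2 - 5/2xy + 9x + 3/2y.
  leading term x^2: subtract (1/2)·f_1 from -x^2 - 3/2xy^2 - 5/2xy + 9x + 3/2y → -3/2xy^2 - 4xy + 13/2x + 3/2y + 3/2
  leading term xy^2: subtract (3/4y)·f_2 from -3/2xy^2 - 4xy + 13/2x + 3/2y + 3/2 → -5/2xy + 13/2x - 12y + 3/2
  leading term xy: subtract (5/4)·f_2 from -5/2xy + 13/2x - 12y + 3/2 → 9x - 12y - 21
  leading term x: no divisor's leading term divides it; move 9x to the remainder.
  leading term y: no divisor's leading term divides it; move -12y to the remainder.
  leading term 1: no divisor's leading term divides it; move -21 to the remainder.
  remainder 9x - 12y - 21 ≠ 0; add h_3 = 9x - 12y - 21 to the basis.

S(f_2,h_3): lcm = xy. S = x + 4/3y^2 + 7/3y - 9.
  leading term x: subtract (1/9)·h_3 from x + 4/3y^2 + 7/3y - 9 → 4/3y^2 + 11/3y - 20/3
  leading term y^2: no divisor's leading term divides it; move 4/3y^2 to the remainder.
  leading term y: no divisor's leading term divides it; move 11/3y to the remainder.
  leading term 1: no divisor's leading term divides it; move -20/3 to the remainder.
  remainder 4/3y^2 + 11/3y - 20/3 ≠ 0; add h_4 = 4/3y^2 + 11/3y - 20/3 to the basis.

The other S-polynomials (S(f_1,h_3), S(f_1,h_4), S(f_2,h_4), S(h_3,h_4)) all reduce to 0 modulo the current basis, so we have a Gröbner basis.
Inter-reduce: drop elements whose leading term is divisible by another's, tail-reduce, and make monic.
Reduced Gröbner basis: {x - 4/3y - 7/3, y^2 + 11/4y - 5}.

Elimination: the polynomial y^2 + 11/4y - 5 lies in the elimination ideal for y, so y ∈ {-4, 5/4}. For each such y, the remaining basis elements (now univariate) give the rest of the solution.
  y = -4: the earlier basis element becomes x + 3 = 0, giving x = -3 — point (-3, -4).
  y = 5/4: the earlier basis element becomes x - 4 = 0, giving x = 4 — point (4, 5/4).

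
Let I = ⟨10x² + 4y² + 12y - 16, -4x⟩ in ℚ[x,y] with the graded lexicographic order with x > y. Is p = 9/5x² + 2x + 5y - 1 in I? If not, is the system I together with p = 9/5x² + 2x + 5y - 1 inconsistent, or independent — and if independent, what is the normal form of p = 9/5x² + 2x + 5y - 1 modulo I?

First compute the reduced Gröbner basis of I by Buchberger's algorithm.
f_1 = 10x² + 4y² + 12y - 16, LT = x².
f_2 = -4x, LT = x.

S(f_1,f_2): lcm = x². S = ⅖y² + 6/5y - 8/5.
  leading term y²: no divisor's leading term divides it; move ⅖y² to the remainder.
  leading term y: no divisor's leading term divides it; move 6/5y to the remainder.
  leading term 1: no divisor's leading term divides it; move -8/5 to the remainder.
  remainder ⅖y² + 6/5y - 8/5 ≠ 0; add h_3 = ⅖y² + 6/5y - 8/5 to the basis.

The other S-polynomials (S(f_1,h_3), S(f_2,h_3)) all reduce to 0 modulo the current basis, so we have a Gröbner basis.
Inter-reduce: drop elements whose leading term is divisible by another's, tail-reduce, and make monic.
Reduced Gröbner basis: {y² + 3y - 4, x}.
Label its elements g_1 = y² + 3y - 4, g_2 = x.

Reduce p = 9/5x² + 2x + 5y - 1 modulo G:
  leading term x²: subtract (9/5x)·g_2 from 9/5x² + 2x + 5y - 1 → 2x + 5y - 1
  leading term x: subtract (2)·g_2 from 2x + 5y - 1 → 5y - 1
  leading term y: no divisor's leading term divides it; move 5y to the remainder.
  leading term 1: no divisor's leading term divides it; move -1 to the remainder.
  normal form = 5y - 1.
The normal form is nonzero, so p ∉ I. Since p minus its normal form lies in I, I + (p) = I + (r) where r = 5y - 1; decide whether this ideal is the whole ring.
Run Buchberger on G together with r (pairs among the g_i already reduce to 0 since G is a Gröbner basis):
g_1 = y² + 3y - 4, LT = y².
g_2 = x, LT = x.
r = 5y - 1, LT = y.

S(g_1,r): lcm = y². S = 16/5y - 4.
  leading term y: subtract (16/25)·r from 16/5y - 4 → -84/25
  leading term 1: no divisor's leading term divides it; move -84/25 to the remainder.
  remainder -84/25 ≠ 0; add m_4 = -84/25 to the basis.

The other S-polynomials (S(g_1,g_2), S(g_2,r), S(g_1,m_4), S(g_2,m_4), S(r,m_4)) all reduce to 0 modulo the current basis, so we have a Gröbner basis.
Inter-reduce: drop elements whose leading term is divisible by another's, tail-reduce, and make monic.
Reduced Gröbner basis: {1}.
The reduced Gröbner basis of I + (p) is {1}: the ideal is the whole ring, so the enlarged system has no common solution — adjoining p is inconsistent.

Adjoining 9/5x² + 2x + 5y - 1 makes the ideal the whole ring: the system is inconsistent.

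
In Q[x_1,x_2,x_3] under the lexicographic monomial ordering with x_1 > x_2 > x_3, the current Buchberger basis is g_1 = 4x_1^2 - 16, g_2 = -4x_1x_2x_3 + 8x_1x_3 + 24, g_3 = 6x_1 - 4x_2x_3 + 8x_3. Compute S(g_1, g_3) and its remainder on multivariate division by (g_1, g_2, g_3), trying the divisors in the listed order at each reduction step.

S(g_1, g_3) = 2/3x_1x_2x_3 - 4/3x_1x_3 - 4; remainder on division = 0.

lcm(LM(g_1), LM(g_3)) = x_1^2.
S = (lcm/LT(g_1))·g_1 − (lcm/LT(g_3))·g_3 = 2/3x_1x_2x_3 - 4/3x_1x_3 - 4.
Reduce S modulo (g_1, g_2, g_3) in that order:
  leading term x_1x_2x_3: subtract (-1/6)·g_2 from 2/3x_1x_2x_3 - 4/3x_1x_3 - 4 → 0
The remainder is 0, so this S-polynomial contributes no new basis element.
This is the inner loop of Buchberger's algorithm — each nonzero remainder becomes a new basis element.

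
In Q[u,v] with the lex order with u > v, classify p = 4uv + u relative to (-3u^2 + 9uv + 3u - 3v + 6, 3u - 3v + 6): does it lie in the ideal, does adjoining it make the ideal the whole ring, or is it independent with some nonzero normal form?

4uv + u is independent of I; its normal form modulo I is -3v + 6.

First compute the reduced Gröbner basis of I by Buchberger's algorithm.
f_1 = -3u^2 + 9uv + 3u - 3v + 6, LT = u^2.
f_2 = 3u - 3v + 6, LT = u.

S(f_1,f_2): lcm = u^2. S = -2uv - 3u + v - 2.
  leading term uv: subtract (-2/3v)·f_2 from -2uv - 3u + v - 2 → -3u - 2v^2 + 5v - 2
  leading term u: subtract (-1)·f_2 from -3u - 2v^2 + 5v - 2 → -2v^2 + 2v + 4
  leading term v^2: no divisor's leading term divides it; move -2v^2 to the remainder.
  leading term v: no divisor's leading term divides it; move 2v to the remainder.
  leading term 1: no divisor's leading term divides it; move 4 to the remainder.
  remainder -2v^2 + 2v + 4 ≠ 0; add h_3 = -2v^2 + 2v + 4 to the basis.

The other S-polynomials (S(f_1,h_3), S(f_2,h_3)) all reduce to 0 modulo the current basis, so we have a Gröbner basis.
Inter-reduce: drop elements whose leading term is divisible by another's, tail-reduce, and make monic.
Reduced Gröbner basis: {u - v + 2, v^2 - v - 2}.
Label its elements g_1 = u - v + 2, g_2 = v^2 - v - 2.

Reduce p = 4uv + u modulo G:
  leading term uv: subtract (4v)·g_1 from 4uv + u → u + 4v^2 - 8v
  leading term u: subtract (1)·g_1 from u + 4v^2 - 8v → 4v^2 - 7v - 2
  leading term v^2: subtract (4)·g_2 from 4v^2 - 7v - 2 → -3v + 6
  leading term v: no divisor's leading term divides it; move -3v to the remainder.
  leading term 1: no divisor's leading term divides it; move 6 to the remainder.
  normal form = -3v + 6.
The normal form is nonzero, so p ∉ I. Since p minus its normal form lies in I, I + (p) = I + (r) where r = -3v + 6; decide whether this ideal is the whole ring.
Run Buchberger on G together with r (pairs among the g_i already reduce to 0 since G is a Gröbner basis):
g_1 = u - v + 2, LT = u.
g_2 = v^2 - v - 2, LT = v^2.
r = -3v + 6, LT = v.

The S-polynomials (S(g_1,g_2), S(g_1,r), S(g_2,r)) all reduce to 0 modulo the current basis, so we have a Gröbner basis.
Inter-reduce: drop elements whose leading term is divisible by another's, tail-reduce, and make monic.
Reduced Gröbner basis: {u, v - 2}.
The reduced Gröbner basis of I + (p) is {u, v - 2} ≠ {1}, a proper ideal, so the enlarged system stays consistent: p is independent of I, with normal form -3v + 6.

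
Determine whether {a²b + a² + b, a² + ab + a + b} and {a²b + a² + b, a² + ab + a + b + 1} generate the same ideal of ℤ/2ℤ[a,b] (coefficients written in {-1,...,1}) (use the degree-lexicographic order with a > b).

Two ideals are equal iff their reduced Gröbner bases coincide (the reduced basis is unique for a fixed ordering).
Buchberger on the first generating set:
f_1 = a²b + a² + b, LT = a²b.
f_2 = a² + ab + a + b, LT = a².

S(f_1,f_2): lcm = a²b. S = ab² + a² + ab + b² + b.
  leading term ab²: no divisor's leading term divides it; move ab² to the remainder.
  leading term a²: subtract (1)·f_2 from a² + ab + b² + b → b² + a
  leading term b²: no divisor's leading term divides it; move b² to the remainder.
  leading term a: no divisor's leading term divides it; move a to the remainder.
  remainder ab² + b² + a ≠ 0; add g_3 = ab² + b² + a to the basis.

S(f_1,g_3): lcm = a²b². S = a²b + ab² + a² + b².
  leading term a²b: subtract (1)·f_1 from a²b + ab² + a² + b² → ab² + b² + b
  leading term ab²: subtract (1)·g_3 from ab² + b² + b → a + b
  leading term a: no divisor's leading term divides it; move a to the remainder.
  leading term b: no divisor's leading term divides it; move b to the remainder.
  remainder a + b ≠ 0; add g_4 = a + b to the basis.

S(f_2,g_3): lcm = a²b². S = ab³ + b³ + a².
  leading term ab³: subtract (b)·g_3 from ab³ + b³ + a² → a² + ab
  leading term a²: subtract (1)·f_2 from a² + ab → a + b
  leading term a: subtract (1)·g_4 from a + b → 0
  remainder 0.

S(f_1,g_4): lcm = a²b. S = ab² + a² + b.
  leading term ab²: subtract (1)·g_3 from ab² + a² + b → a² + b² + a + b
  leading term a²: subtract (1)·f_2 from a² + b² + a + b → ab + b²
  leading term ab: subtract (b)·g_4 from ab + b² → 0
  remainder 0.

S(f_2,g_4): lcm = a². S = a + b.
  leading term a: subtract (1)·g_4 from a + b → 0
  remainder 0.

S(g_3,g_4): lcm = ab². S = b³ + b² + a.
  leading term b³: no divisor's leading term divides it; move b³ to the remainder.
  leading term b²: no divisor's leading term divides it; move b² to the remainder.
  leading term a: subtract (1)·g_4 from a → b
  leading term b: no divisor's leading term divides it; move b to the remainder.
  remainder b³ + b² + b ≠ 0; add g_5 = b³ + b² + b to the basis.

S(f_1,g_5): lcm = a²b³. S = a²b + b³.
  leading term a²b: subtract (1)·f_1 from a²b + b³ → b³ + a² + b
  leading term b³: subtract (1)·g_5 from b³ + a² + b → a² + b²
  leading term a²: subtract (1)·f_2 from a² + b² → ab + b² + a + b
  leading term ab: subtract (b)·g_4 from ab + b² + a + b → a + b
  leading term a: subtract (1)·g_4 from a + b → 0
  remainder 0.

S(f_2,g_5): leading monomials are coprime, so the S-polynomial reduces to 0 (Buchberger's first criterion).
S(g_3,g_5): lcm = ab³. S = ab² + b³.
  leading term ab²: subtract (1)·g_3 from ab² + b³ → b³ + b² + a
  leading term b³: subtract (1)·g_5 from b³ + b² + a → a + b
  leading term a: subtract (1)·g_4 from a + b → 0
  remainder 0.

S(g_4,g_5): leading monomials are coprime, so the S-polynomial reduces to 0 (Buchberger's first criterion).
Every S-polynomial of the final basis reduces to 0, so we have a Gröbner basis.
Inter-reduce: drop elements whose leading term is divisible by another's, tail-reduce, and make monic.
Reduced Gröbner basis: {b³ + b² + b, a + b}.

Buchberger on the second generating set:
h_1 = a²b + a² + b, LT = a²b.
h_2 = a² + ab + a + b + 1, LT = a².

S(h_1,h_2): lcm = a²b. S = ab² + a² + ab + b².
  leading term ab²: no divisor's leading term divides it; move ab² to the remainder.
  leading term a²: subtract (1)·h_2 from a² + ab + b² → b² + a + b + 1
  leading term b²: no divisor's leading term divides it; move b² to the remainder.
  leading term a: no divisor's leading term divides it; move a to the remainder.
  leading term b: no divisor's leading term divides it; move b to the remainder.
  leading term 1: no divisor's leading term divides it; move 1 to the remainder.
  remainder ab² + b² + a + b + 1 ≠ 0; add k_3 = ab² + b² + a + b + 1 to the basis.

S(h_1,k_3): lcm = a²b². S = a²b + ab² + a² + ab + b² + a.
  leading term a²b: subtract (1)·h_1 from a²b + ab² + a² + ab + b² + a → ab² + ab + b² + a + b
  leading term ab²: subtract (1)·k_3 from ab² + ab + b² + a + b → ab + 1
  leading term ab: no divisor's leading term divides it; move ab to the remainder.
  leading term 1: no divisor's leading term divides it; move 1 to the remainder.
  remainder ab + 1 ≠ 0; add k_4 = ab + 1 to the basis.

S(h_2,k_3): lcm = a²b². S = ab³ + b³ + a² + ab + b² + a.
  leading term ab³: subtract (b)·k_3 from ab³ + b³ + a² + ab + b² + a → a² + a + b
  leading term a²: subtract (1)·h_2 from a² + a + b → ab + 1
  leading term ab: subtract (1)·k_4 from ab + 1 → 0
  remainder 0.

S(h_1,k_4): lcm = a²b. S = a² + a + b.
  leading term a²: subtract (1)·h_2 from a² + a + b → ab + 1
  leading term ab: subtract (1)·k_4 from ab + 1 → 0
  remainder 0.

S(h_2,k_4): lcm = a²b. S = ab² + ab + b² + a + b.
  leading term ab²: subtract (1)·k_3 from ab² + ab + b² + a + b → ab + 1
  leading term ab: subtract (1)·k_4 from ab + 1 → 0
  remainder 0.

S(k_3,k_4): lcm = ab². S = b² + a + 1.
  leading term b²: no divisor's leading term divides it; move b² to the remainder.
  leading term a: no divisor's leading term divides it; move a to the remainder.
  leading term 1: no divisor's leading term divides it; move 1 to the remainder.
  remainder b² + a + 1 ≠ 0; add k_5 = b² + a + 1 to the basis.

S(h_1,k_5): lcm = a²b². S = a³ + a²b + a² + b².
  leading term a³: subtract (a)·h_2 from a³ + a²b + a² + b² → ab + b² + a
  leading term ab: subtract (1)·k_4 from ab + b² + a → b² + a + 1
  leading term b²: subtract (1)·k_5 from b² + a + 1 → 0
  remainder 0.

S(h_2,k_5): leading monomials are coprime, so the S-polynomial reduces to 0 (Buchberger's first criterion).
S(k_3,k_5): lcm = ab². S = a² + b² + b + 1.
  leading term a²: subtract (1)·h_2 from a² + b² + b + 1 → ab + b² + a
  leading term ab: subtract (1)·k_4 from ab + b² + a → b² + a + 1
  leading term b²: subtract (1)·k_5 from b² + a + 1 → 0
  remainder 0.

S(k_4,k_5): lcm = ab². S = a² + a + b.
  leading term a²: subtract (1)·h_2 from a² + a + b → ab + 1
  leading term ab: subtract (1)·k_4 from ab + 1 → 0
  remainder 0.

Every S-polynomial of the final basis reduces to 0, so we have a Gröbner basis.
Inter-reduce: drop elements whose leading term is divisible by another's, tail-reduce, and make monic.
Reduced Gröbner basis: {a² + a + b, ab + 1, b² + a + 1}.

These differ, so the ideals are not equal.

No, the ideals differ.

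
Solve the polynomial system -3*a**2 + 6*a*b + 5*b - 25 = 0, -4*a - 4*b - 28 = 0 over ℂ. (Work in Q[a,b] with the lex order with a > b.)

Compute a lex Gröbner basis by Buchberger's algorithm.
f_1 = -3*a**2 + 6*a*b + 5*b - 25, LT = a**2.
f_2 = -4*a - 4*b - 28, LT = a.

S(f_1,f_2): lcm = a**2. S = -3*a*b - 7*a - 5/3*b + 25/3.
  reduce S modulo (f_1, f_2):
  remainder 3*b**2 + 79/3*b + 172/3 ≠ 0; add h_3 = 3*b**2 + 79/3*b + 172/3 to the basis.

The other S-polynomials (S(f_1,h_3), S(f_2,h_3)) all reduce to 0 modulo the current basis, so we have a Gröbner basis.
Inter-reduce: drop elements whose leading term is divisible by another's, tail-reduce, and make monic.
Reduced Gröbner basis: {a + b + 7, b**2 + 79/9*b + 172/9}.

Elimination: the polynomial b**2 + 79/9*b + 172/9 lies in the elimination ideal for b, so b ∈ {-43/9, -4}. For each such b, the remaining basis elements (now univariate) give the rest of the solution.
  b = -43/9: the earlier basis element becomes a + 20/9 = 0, giving a = -20/9 — point (-20/9, -43/9).
  b = -4: the earlier basis element becomes a + 3 = 0, giving a = -3 — point (-3, -4).

{(-20/9, -43/9), (-3, -4)}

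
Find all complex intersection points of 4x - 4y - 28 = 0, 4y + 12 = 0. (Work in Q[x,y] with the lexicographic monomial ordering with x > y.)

Compute a lex Gröbner basis by Buchberger's algorithm.
f_1 = 4x - 4y - 28, LT = x.
f_2 = 4y + 12, LT = y.

The S-polynomials (S(f_1,f_2)) all reduce to 0 modulo the current basis, so we have a Gröbner basis.
Inter-reduce: drop elements whose leading term is divisible by another's, tail-reduce, and make monic.
Reduced Gröbner basis: {x - 4, y + 3}.

Since the basis is lex-ordered, y + 3 is univariate in y. Its roots are {-3}. Back-substituting each root into the other basis elements fixes the other coordinates.
  y = -3: the earlier basis element becomes x - 4 = 0, giving x = 4 — point (4, -3).
Substituting each solution back into the original system confirms all equations vanish.
This is the nonlinear analogue of row-reducing a linear system.

{(4, -3)}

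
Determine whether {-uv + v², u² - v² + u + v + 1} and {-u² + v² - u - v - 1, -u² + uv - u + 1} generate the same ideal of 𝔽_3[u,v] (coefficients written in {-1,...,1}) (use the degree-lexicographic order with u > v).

No, the ideals differ.

Since reduced Gröbner bases are canonical representatives of ideals under a given ordering, it suffices to compute and compare them.
Buchberger on the first generating set:
f_1 = -uv + v², LT = uv.
f_2 = u² - v² + u + v + 1, LT = u².

S(f_1,f_2): lcm = u²v. S = -uv² + v³ - uv - v² - v.
  reduce S modulo (f_1, f_2):
  remainder v² - v ≠ 0; add g_3 = v² - v to the basis.

The other S-polynomials (S(f_1,g_3), S(f_2,g_3)) all reduce to 0 modulo the current basis, so we have a Gröbner basis.
Inter-reduce: drop elements whose leading term is divisible by another's, tail-reduce, and make monic.
Reduced Gröbner basis: {u² + u + 1, uv - v, v² - v}.

Buchberger on the second generating set:
h_1 = -u² + v² - u - v - 1, LT = u².
h_2 = -u² + uv - u + 1, LT = u².

S(h_1,h_2): lcm = u². S = uv - v² + v - 1.
  reduce S modulo (h_1, h_2):
  remainder uv - v² + v - 1 ≠ 0; add k_3 = uv - v² + v - 1 to the basis.

S(h_1,k_3): lcm = u²v. S = uv² - v³ + v² + u + v.
  reduce S modulo (h_1, h_2, k_3):
  remainder u - v ≠ 0; add k_4 = u - v to the basis.

S(h_1,k_4): lcm = u². S = uv - v² + u + v + 1.
  reduce S modulo (h_1, h_2, k_3, k_4):
  remainder v - 1 ≠ 0; add k_5 = v - 1 to the basis.

The other S-polynomials (S(h_2,k_3), S(h_2,k_4), S(k_3,k_4), S(h_1,k_5), S(h_2,k_5), S(k_3,k_5), S(k_4,k_5)) all reduce to 0 modulo the current basis, so we have a Gröbner basis.
Inter-reduce: drop elements whose leading term is divisible by another's, tail-reduce, and make monic.
Reduced Gröbner basis: {u - 1, v - 1}.

Since the reduced bases disagree, the two ideals are not the same.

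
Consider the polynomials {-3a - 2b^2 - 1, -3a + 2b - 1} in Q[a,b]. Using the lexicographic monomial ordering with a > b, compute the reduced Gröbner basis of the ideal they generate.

G = {a - 2/3b + 1/3, b^2 + b}

f_1 = -3a - 2b^2 - 1, LT = a.
f_2 = -3a + 2b - 1, LT = a.

S(f_1,f_2): lcm = a. S = 2/3b^2 + 2/3b.
  reduce S modulo (f_1, f_2):
  remainder 2/3b^2 + 2/3b ≠ 0; add g_3 = 2/3b^2 + 2/3b to the basis.

The other S-polynomials (S(f_1,g_3), S(f_2,g_3)) all reduce to 0 modulo the current basis, so we have a Gröbner basis.
Inter-reduce: drop elements whose leading term is divisible by another's, tail-reduce, and make monic.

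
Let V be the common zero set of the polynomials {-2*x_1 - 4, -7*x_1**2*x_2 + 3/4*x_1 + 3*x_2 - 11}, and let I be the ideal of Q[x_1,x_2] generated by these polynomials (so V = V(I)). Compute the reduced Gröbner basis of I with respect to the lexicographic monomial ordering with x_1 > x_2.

f_1 = -2*x_1 - 4, LT = x_1.
f_2 = -7*x_1**2*x_2 + 3/4*x_1 + 3*x_2 - 11, LT = x_1**2*x_2.

S(f_1,f_2): lcm = x_1**2*x_2. S = 2*x_1*x_2 + 3/28*x_1 + 3/7*x_2 - 11/7.
  leading term x_1*x_2: subtract (-x_2)·f_1 from 2*x_1*x_2 + 3/28*x_1 + 3/7*x_2 - 11/7 → 3/28*x_1 - 25/7*x_2 - 11/7
  leading term x_1: subtract (-3/56)·f_1 from 3/28*x_1 - 25/7*x_2 - 11/7 → -25/7*x_2 - 25/14
  leading term x_2: no divisor's leading term divides it; move -25/7*x_2 to the remainder.
  leading term 1: no divisor's leading term divides it; move -25/14 to the remainder.
  remainder -25/7*x_2 - 25/14 ≠ 0; add g_3 = -25/7*x_2 - 25/14 to the basis.

S(f_1,g_3): leading monomials are coprime, so the S-polynomial reduces to 0 (Buchberger's first criterion).
S(f_2,g_3): lcm = x_1**2*x_2. S = -1/2*x_1**2 - 3/28*x_1 - 3/7*x_2 + 11/7.
  leading term x_1**2: subtract (1/4*x_1)·f_1 from -1/2*x_1**2 - 3/28*x_1 - 3/7*x_2 + 11/7 → 25/28*x_1 - 3/7*x_2 + 11/7
  leading term x_1: subtract (-25/56)·f_1 from 25/28*x_1 - 3/7*x_2 + 11/7 → -3/7*x_2 - 3/14
  leading term x_2: subtract (3/25)·g_3 from -3/7*x_2 - 3/14 → 0
  remainder 0.

Every S-polynomial of the final basis reduces to 0, so we have a Gröbner basis.
Inter-reduce: drop elements whose leading term is divisible by another's, tail-reduce, and make monic.

G = {x_1 + 2, x_2 + 1/2}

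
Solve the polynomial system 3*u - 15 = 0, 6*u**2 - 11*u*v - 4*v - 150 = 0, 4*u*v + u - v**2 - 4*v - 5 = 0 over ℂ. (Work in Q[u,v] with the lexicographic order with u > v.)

{(5, 0)}

Compute a lex Gröbner basis by Buchberger's algorithm.
f_1 = 3*u - 15, LT = u.
f_2 = 6*u**2 - 11*u*v - 4*v - 150, LT = u**2.
f_3 = 4*u*v + u - v**2 - 4*v - 5, LT = u*v.

S(f_1,f_2): lcm = u**2. S = 11/6*u*v - 5*u + 2/3*v + 25.
  leading term u*v: subtract (11/18*v)·f_1 from 11/6*u*v - 5*u + 2/3*v + 25 → -5*u + 59/6*v + 25
  leading term u: subtract (-5/3)·f_1 from -5*u + 59/6*v + 25 → 59/6*v
  leading term v: no divisor's leading term divides it; move 59/6*v to the remainder.
  remainder 59/6*v ≠ 0; add h_4 = 59/6*v to the basis.

The other S-polynomials (S(f_1,f_3), S(f_2,f_3), S(f_1,h_4), S(f_2,h_4), S(f_3,h_4)) all reduce to 0 modulo the current basis, so we have a Gröbner basis.
Inter-reduce: drop elements whose leading term is divisible by another's, tail-reduce, and make monic.
Reduced Gröbner basis: {u - 5, v}.

The lex basis is triangular: the last element involves only v. Solving v = 0 gives v ∈ {0}; substituting each value into the earlier elements determines the remaining variables.
  v = 0: the earlier basis element becomes u - 5 = 0, giving u = 5 — point (5, 0).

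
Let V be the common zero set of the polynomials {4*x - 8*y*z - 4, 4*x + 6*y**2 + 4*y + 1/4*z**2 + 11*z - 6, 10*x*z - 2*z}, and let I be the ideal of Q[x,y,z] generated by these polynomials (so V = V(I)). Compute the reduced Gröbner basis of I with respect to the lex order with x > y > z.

Buchberger's algorithm terminates because the ascending chain of leading-term ideals stabilizes.

f_1 = 4*x - 8*y*z - 4, LT = x.
f_2 = 4*x + 6*y**2 + 4*y + 1/4*z**2 + 11*z - 6, LT = x.
f_3 = 10*x*z - 2*z, LT = x*z.

S(f_1,f_2): lcm = x. S = -3/2*y**2 - 2*y*z - y - 1/16*z**2 - 11/4*z + 1/2.
  leading term y**2: no divisor's leading term divides it; move -3/2*y**2 to the remainder.
  leading term y*z: no divisor's leading term divides it; move -2*y*z to the remainder.
  leading term y: no divisor's leading term divides it; move -y to the remainder.
  leading term z**2: no divisor's leading term divides it; move -1/16*z**2 to the remainder.
  leading term z: no divisor's leading term divides it; move -11/4*z to the remainder.
  leading term 1: no divisor's leading term divides it; move 1/2 to the remainder.
  remainder -3/2*y**2 - 2*y*z - y - 1/16*z**2 - 11/4*z + 1/2 ≠ 0; add g_4 = -3/2*y**2 - 2*y*z - y - 1/16*z**2 - 11/4*z + 1/2 to the basis.

S(f_1,f_3): lcm = x*z. S = -2*y*z**2 - 4/5*z.
  leading term y*z**2: no divisor's leading term divides it; move -2*y*z**2 to the remainder.
  leading term z: no divisor's leading term divides it; move -4/5*z to the remainder.
  remainder -2*y*z**2 - 4/5*z ≠ 0; add g_5 = -2*y*z**2 - 4/5*z to the basis.

S(g_4,g_5): lcm = y**2*z**2. S = 4/3*y*z**3 + 2/3*y*z**2 - 2/5*y*z + 1/24*z**4 + 11/6*z**3 - 1/3*z**2.
  leading term y*z**3: subtract (-2/3*z)·g_5 from 4/3*y*z**3 + 2/3*y*z**2 - 2/5*y*z + 1/24*z**4 + 11/6*z**3 - 1/3*z**2 → 2/3*y*z**2 - 2/5*y*z + 1/24*z**4 + 11/6*z**3 - 13/15*z**2
  leading term y*z**2: subtract (-1/3)·g_5 from 2/3*y*z**2 - 2/5*y*z + 1/24*z**4 + 11/6*z**3 - 13/15*z**2 → -2/5*y*z + 1/24*z**4 + 11/6*z**3 - 13/15*z**2 - 4/15*z
  leading term y*z: no divisor's leading term divides it; move -2/5*y*z to the remainder.
  leading term z**4: no divisor's leading term divides it; move 1/24*z**4 to the remainder.
  leading term z**3: no divisor's leading term divides it; move 11/6*z**3 to the remainder.
  leading term z**2: no divisor's leading term divides it; move -13/15*z**2 to the remainder.
  leading term z: no divisor's leading term divides it; move -4/15*z to the remainder.
  remainder -2/5*y*z + 1/24*z**4 + 11/6*z**3 - 13/15*z**2 - 4/15*z ≠ 0; add g_6 = -2/5*y*z + 1/24*z**4 + 11/6*z**3 - 13/15*z**2 - 4/15*z to the basis.

S(g_5,g_6): lcm = y*z**2. S = 5/48*z**5 + 55/12*z**4 - 13/6*z**3 - 2/3*z**2 + 2/5*z.
  leading term z**5: no divisor's leading term divides it; move 5/48*z**5 to the remainder.
  leading term z**4: no divisor's leading term divides it; move 55/12*z**4 to the remainder.
  leading term z**3: no divisor's leading term divides it; move -13/6*z**3 to the remainder.
  leading term z**2: no divisor's leading term divides it; move -2/3*z**2 to the remainder.
  leading term z: no divisor's leading term divides it; move 2/5*z to the remainder.
  remainder 5/48*z**5 + 55/12*z**4 - 13/6*z**3 - 2/3*z**2 + 2/5*z ≠ 0; add g_7 = 5/48*z**5 + 55/12*z**4 - 13/6*z**3 - 2/3*z**2 + 2/5*z to the basis.

The other S-polynomials (S(f_2,f_3), S(f_1,g_4), S(f_2,g_4), S(f_3,g_4), S(f_1,g_5), S(f_2,g_5), S(f_3,g_5), S(f_1,g_6), S(f_2,g_6), S(f_3,g_6), S(g_4,g_6), S(f_1,g_7), S(f_2,g_7), S(f_3,g_7), S(g_4,g_7), S(g_5,g_7), S(g_6,g_7)) all reduce to 0 modulo the current basis, so we have a Gröbner basis.
Inter-reduce: drop elements whose leading term is divisible by another's, tail-reduce, and make monic.

G = {x - 5/24*z**4 - 55/6*z**3 + 13/3*z**2 + 4/3*z - 1, y**2 + 2/3*y + 5/36*z**4 + 55/9*z**3 - 205/72*z**2 + 17/18*z - 1/3, y*z - 5/48*z**4 - 55/12*z**3 + 13/6*z**2 + 2/3*z, z**5 + 44*z**4 - 104/5*z**3 - 32/5*z**2 + 96/25*z}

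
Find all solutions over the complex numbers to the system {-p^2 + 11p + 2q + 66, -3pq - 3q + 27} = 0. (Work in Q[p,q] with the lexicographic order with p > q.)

{(-4, -3), (7 + sqrt(70), -12 + 3*sqrt(70)/2), (7 - sqrt(70), -3*sqrt(70)/2 - 12)}

Compute a lex Gröbner basis by Buchberger's algorithm.
f_1 = -p^2 + 11p + 2q + 66, LT = p^2.
f_2 = -3pq - 3q + 27, LT = pq.

S(f_1,f_2): lcm = p^2q. S = -12pq + 9p - 2q^2 - 66q.
  leading term pq: subtract (4)·f_2 from -12pq + 9p - 2q^2 - 66q → 9p - 2q^2 - 54q - 108
  leading term p: no divisor's leading term divides it; move 9p to the remainder.
  leading term q^2: no divisor's leading term divides it; move -2q^2 to the remainder.
  leading term q: no divisor's leading term divides it; move -54q to the remainder.
  leading term 1: no divisor's leading term divides it; move -108 to the remainder.
  remainder 9p - 2q^2 - 54q - 108 ≠ 0; add h_3 = 9p - 2q^2 - 54q - 108 to the basis.

S(f_2,h_3): lcm = pq. S = 2/9q^3 + 6q^2 + 13q - 9.
  leading term q^3: no divisor's leading term divides it; move 2/9q^3 to the remainder.
  leading term q^2: no divisor's leading term divides it; move 6q^2 to the remainder.
  leading term q: no divisor's leading term divides it; move 13q to the remainder.
  leading term 1: no divisor's leading term divides it; move -9 to the remainder.
  remainder 2/9q^3 + 6q^2 + 13q - 9 ≠ 0; add h_4 = 2/9q^3 + 6q^2 + 13q - 9 to the basis.

The other S-polynomials (S(f_1,h_3), S(f_1,h_4), S(f_2,h_4), S(h_3,h_4)) all reduce to 0 modulo the current basis, so we have a Gröbner basis.
Inter-reduce: drop elements whose leading term is divisible by another's, tail-reduce, and make monic.
Reduced Gröbner basis: {p - 2/9q^2 - 6q - 12, q^3 + 27q^2 + 117/2q - 81/2}.

A lex Gröbner basis eliminates variables successively. Here q^3 + 27q^2 + 117/2q - 81/2 depends only on q, with roots {-3, -12 + 3*sqrt(70)/2, -3*sqrt(70)/2 - 12}; lifting each root through the earlier basis elements recovers the full solutions.
  q = -3: the earlier basis element becomes p + 4 = 0, giving p = -4 — point (-4, -3).
  q = -12 + 3*sqrt(70)/2: the earlier basis element becomes p - sqrt(70) - 7 = 0, giving p = 7 + sqrt(70) — point (7 + sqrt(70), -12 + 3*sqrt(70)/2).
  q = -3*sqrt(70)/2 - 12: the earlier basis element becomes p - 7 + sqrt(70) = 0, giving p = 7 - sqrt(70) — point (7 - sqrt(70), -3*sqrt(70)/2 - 12).
Substituting each solution back into the original system confirms all equations vanish.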